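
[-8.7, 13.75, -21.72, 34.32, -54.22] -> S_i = -8.70*(-1.58)^i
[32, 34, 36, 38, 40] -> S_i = 32 + 2*i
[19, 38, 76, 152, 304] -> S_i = 19*2^i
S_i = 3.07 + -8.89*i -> [3.07, -5.82, -14.71, -23.6, -32.49]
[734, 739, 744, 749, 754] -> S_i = 734 + 5*i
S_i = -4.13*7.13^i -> [-4.13, -29.45, -209.96, -1496.99, -10673.53]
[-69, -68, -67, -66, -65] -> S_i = -69 + 1*i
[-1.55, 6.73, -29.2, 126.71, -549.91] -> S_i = -1.55*(-4.34)^i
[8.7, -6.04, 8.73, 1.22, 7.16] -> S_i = Random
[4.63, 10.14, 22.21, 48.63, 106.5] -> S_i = 4.63*2.19^i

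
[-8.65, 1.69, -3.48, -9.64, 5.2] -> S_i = Random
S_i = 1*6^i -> [1, 6, 36, 216, 1296]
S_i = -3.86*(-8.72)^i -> [-3.86, 33.66, -293.51, 2559.39, -22317.9]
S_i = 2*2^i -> [2, 4, 8, 16, 32]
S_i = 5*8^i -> [5, 40, 320, 2560, 20480]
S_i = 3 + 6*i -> [3, 9, 15, 21, 27]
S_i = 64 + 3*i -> [64, 67, 70, 73, 76]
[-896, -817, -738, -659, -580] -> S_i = -896 + 79*i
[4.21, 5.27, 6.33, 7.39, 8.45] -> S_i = 4.21 + 1.06*i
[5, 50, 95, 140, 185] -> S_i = 5 + 45*i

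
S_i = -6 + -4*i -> [-6, -10, -14, -18, -22]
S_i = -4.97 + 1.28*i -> [-4.97, -3.69, -2.41, -1.13, 0.15]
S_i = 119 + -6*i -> [119, 113, 107, 101, 95]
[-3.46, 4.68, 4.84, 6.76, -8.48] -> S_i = Random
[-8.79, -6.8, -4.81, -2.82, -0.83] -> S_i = -8.79 + 1.99*i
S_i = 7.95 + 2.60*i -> [7.95, 10.55, 13.15, 15.75, 18.35]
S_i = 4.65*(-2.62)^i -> [4.65, -12.18, 31.92, -83.63, 219.11]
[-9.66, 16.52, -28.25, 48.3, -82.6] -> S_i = -9.66*(-1.71)^i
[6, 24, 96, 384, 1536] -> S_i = 6*4^i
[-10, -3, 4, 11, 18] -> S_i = -10 + 7*i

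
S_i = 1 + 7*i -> [1, 8, 15, 22, 29]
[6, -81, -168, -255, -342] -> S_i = 6 + -87*i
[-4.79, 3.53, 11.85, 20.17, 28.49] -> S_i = -4.79 + 8.32*i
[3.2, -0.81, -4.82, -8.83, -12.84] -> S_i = 3.20 + -4.01*i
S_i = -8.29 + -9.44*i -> [-8.29, -17.73, -27.17, -36.61, -46.05]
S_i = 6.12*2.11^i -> [6.12, 12.91, 27.25, 57.49, 121.31]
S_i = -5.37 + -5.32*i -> [-5.37, -10.69, -16.01, -21.33, -26.65]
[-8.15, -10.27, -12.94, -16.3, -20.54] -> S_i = -8.15*1.26^i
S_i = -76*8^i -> [-76, -608, -4864, -38912, -311296]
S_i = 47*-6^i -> [47, -282, 1692, -10152, 60912]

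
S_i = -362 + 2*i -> [-362, -360, -358, -356, -354]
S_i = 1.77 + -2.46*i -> [1.77, -0.69, -3.15, -5.61, -8.07]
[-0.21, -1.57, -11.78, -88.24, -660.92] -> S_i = -0.21*7.49^i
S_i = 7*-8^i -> [7, -56, 448, -3584, 28672]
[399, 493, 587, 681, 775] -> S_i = 399 + 94*i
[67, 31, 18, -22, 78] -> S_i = Random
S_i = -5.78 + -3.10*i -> [-5.78, -8.88, -11.98, -15.08, -18.18]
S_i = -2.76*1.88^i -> [-2.76, -5.19, -9.75, -18.34, -34.48]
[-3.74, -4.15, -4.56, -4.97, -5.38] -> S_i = -3.74 + -0.41*i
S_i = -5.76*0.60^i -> [-5.76, -3.46, -2.07, -1.24, -0.75]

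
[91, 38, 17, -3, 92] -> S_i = Random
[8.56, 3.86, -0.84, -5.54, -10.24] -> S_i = 8.56 + -4.70*i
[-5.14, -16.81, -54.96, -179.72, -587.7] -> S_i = -5.14*3.27^i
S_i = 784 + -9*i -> [784, 775, 766, 757, 748]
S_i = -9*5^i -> [-9, -45, -225, -1125, -5625]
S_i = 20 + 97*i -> [20, 117, 214, 311, 408]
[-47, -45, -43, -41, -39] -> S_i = -47 + 2*i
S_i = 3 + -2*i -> [3, 1, -1, -3, -5]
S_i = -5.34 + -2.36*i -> [-5.34, -7.7, -10.06, -12.42, -14.78]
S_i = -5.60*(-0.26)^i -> [-5.6, 1.46, -0.38, 0.1, -0.03]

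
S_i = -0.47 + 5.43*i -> [-0.47, 4.96, 10.39, 15.82, 21.25]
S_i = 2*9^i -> [2, 18, 162, 1458, 13122]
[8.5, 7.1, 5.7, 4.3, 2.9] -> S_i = 8.50 + -1.40*i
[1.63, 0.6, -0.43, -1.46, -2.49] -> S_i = 1.63 + -1.03*i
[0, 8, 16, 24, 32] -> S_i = 0 + 8*i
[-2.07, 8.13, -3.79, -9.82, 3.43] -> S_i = Random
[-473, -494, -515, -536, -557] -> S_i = -473 + -21*i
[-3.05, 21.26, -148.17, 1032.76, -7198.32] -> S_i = -3.05*(-6.97)^i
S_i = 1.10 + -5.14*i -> [1.1, -4.04, -9.18, -14.32, -19.46]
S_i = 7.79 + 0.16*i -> [7.79, 7.95, 8.11, 8.27, 8.43]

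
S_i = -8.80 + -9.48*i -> [-8.8, -18.28, -27.76, -37.24, -46.72]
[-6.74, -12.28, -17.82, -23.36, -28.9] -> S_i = -6.74 + -5.54*i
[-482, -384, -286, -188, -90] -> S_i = -482 + 98*i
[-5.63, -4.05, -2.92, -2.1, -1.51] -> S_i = -5.63*0.72^i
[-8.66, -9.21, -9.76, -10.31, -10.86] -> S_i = -8.66 + -0.55*i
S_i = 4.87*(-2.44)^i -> [4.87, -11.88, 28.99, -70.75, 172.62]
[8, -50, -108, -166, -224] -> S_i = 8 + -58*i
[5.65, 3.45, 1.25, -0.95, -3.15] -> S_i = 5.65 + -2.20*i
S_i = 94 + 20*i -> [94, 114, 134, 154, 174]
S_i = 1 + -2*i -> [1, -1, -3, -5, -7]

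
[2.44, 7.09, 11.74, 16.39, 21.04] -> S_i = 2.44 + 4.65*i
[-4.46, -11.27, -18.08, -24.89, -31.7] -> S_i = -4.46 + -6.81*i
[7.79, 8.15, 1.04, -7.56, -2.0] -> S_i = Random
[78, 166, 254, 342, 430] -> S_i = 78 + 88*i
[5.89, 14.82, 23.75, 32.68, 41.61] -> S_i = 5.89 + 8.93*i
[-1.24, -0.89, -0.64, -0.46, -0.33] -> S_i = -1.24*0.72^i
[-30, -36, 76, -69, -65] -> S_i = Random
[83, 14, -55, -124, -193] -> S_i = 83 + -69*i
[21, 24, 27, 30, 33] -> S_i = 21 + 3*i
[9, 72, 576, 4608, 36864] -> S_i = 9*8^i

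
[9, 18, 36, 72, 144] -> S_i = 9*2^i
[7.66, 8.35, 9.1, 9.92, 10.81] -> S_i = 7.66*1.09^i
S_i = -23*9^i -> [-23, -207, -1863, -16767, -150903]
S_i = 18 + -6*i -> [18, 12, 6, 0, -6]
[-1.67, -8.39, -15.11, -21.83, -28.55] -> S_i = -1.67 + -6.72*i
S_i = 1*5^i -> [1, 5, 25, 125, 625]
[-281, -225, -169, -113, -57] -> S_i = -281 + 56*i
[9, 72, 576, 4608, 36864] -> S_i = 9*8^i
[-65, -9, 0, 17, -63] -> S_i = Random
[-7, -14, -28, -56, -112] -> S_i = -7*2^i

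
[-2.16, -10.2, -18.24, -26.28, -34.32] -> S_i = -2.16 + -8.04*i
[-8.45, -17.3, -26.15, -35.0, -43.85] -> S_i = -8.45 + -8.85*i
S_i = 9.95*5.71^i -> [9.95, 56.81, 324.41, 1852.39, 10577.12]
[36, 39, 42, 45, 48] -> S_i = 36 + 3*i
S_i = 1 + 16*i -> [1, 17, 33, 49, 65]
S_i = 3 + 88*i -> [3, 91, 179, 267, 355]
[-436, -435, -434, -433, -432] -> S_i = -436 + 1*i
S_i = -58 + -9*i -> [-58, -67, -76, -85, -94]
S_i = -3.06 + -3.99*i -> [-3.06, -7.05, -11.04, -15.03, -19.02]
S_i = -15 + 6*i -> [-15, -9, -3, 3, 9]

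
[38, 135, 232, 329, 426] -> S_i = 38 + 97*i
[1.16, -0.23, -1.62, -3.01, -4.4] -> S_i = 1.16 + -1.39*i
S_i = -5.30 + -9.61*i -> [-5.3, -14.91, -24.52, -34.13, -43.74]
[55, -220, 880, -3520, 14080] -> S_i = 55*-4^i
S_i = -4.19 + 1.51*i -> [-4.19, -2.68, -1.17, 0.34, 1.85]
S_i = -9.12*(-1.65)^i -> [-9.12, 15.05, -24.83, 40.97, -67.6]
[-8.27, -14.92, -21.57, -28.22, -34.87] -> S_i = -8.27 + -6.65*i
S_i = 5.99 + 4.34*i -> [5.99, 10.33, 14.67, 19.01, 23.35]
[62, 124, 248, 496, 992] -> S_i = 62*2^i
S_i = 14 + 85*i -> [14, 99, 184, 269, 354]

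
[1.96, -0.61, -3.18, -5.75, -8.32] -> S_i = 1.96 + -2.57*i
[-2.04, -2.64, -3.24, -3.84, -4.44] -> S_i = -2.04 + -0.60*i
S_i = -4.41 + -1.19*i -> [-4.41, -5.6, -6.79, -7.98, -9.17]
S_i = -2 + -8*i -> [-2, -10, -18, -26, -34]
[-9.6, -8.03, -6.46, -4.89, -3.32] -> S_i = -9.60 + 1.57*i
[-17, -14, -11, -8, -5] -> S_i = -17 + 3*i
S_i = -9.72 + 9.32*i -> [-9.72, -0.4, 8.92, 18.24, 27.56]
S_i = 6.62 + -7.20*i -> [6.62, -0.58, -7.78, -14.98, -22.18]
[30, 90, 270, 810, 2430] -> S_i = 30*3^i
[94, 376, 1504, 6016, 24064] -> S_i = 94*4^i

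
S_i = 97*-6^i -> [97, -582, 3492, -20952, 125712]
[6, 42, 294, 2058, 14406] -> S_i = 6*7^i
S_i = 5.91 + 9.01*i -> [5.91, 14.92, 23.93, 32.94, 41.95]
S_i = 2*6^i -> [2, 12, 72, 432, 2592]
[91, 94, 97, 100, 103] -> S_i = 91 + 3*i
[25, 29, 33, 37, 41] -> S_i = 25 + 4*i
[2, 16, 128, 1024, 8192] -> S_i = 2*8^i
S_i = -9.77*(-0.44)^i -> [-9.77, 4.3, -1.89, 0.83, -0.37]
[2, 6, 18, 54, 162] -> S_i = 2*3^i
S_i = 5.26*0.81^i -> [5.26, 4.26, 3.45, 2.8, 2.26]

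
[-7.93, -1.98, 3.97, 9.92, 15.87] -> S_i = -7.93 + 5.95*i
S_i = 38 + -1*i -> [38, 37, 36, 35, 34]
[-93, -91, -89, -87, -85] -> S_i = -93 + 2*i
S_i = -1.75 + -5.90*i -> [-1.75, -7.65, -13.55, -19.45, -25.35]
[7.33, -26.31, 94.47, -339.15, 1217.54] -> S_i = 7.33*(-3.59)^i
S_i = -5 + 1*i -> [-5, -4, -3, -2, -1]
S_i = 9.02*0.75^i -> [9.02, 6.76, 5.07, 3.81, 2.85]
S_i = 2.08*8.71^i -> [2.08, 18.12, 157.8, 1374.41, 11971.15]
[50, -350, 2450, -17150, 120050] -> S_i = 50*-7^i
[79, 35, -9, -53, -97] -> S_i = 79 + -44*i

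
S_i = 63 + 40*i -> [63, 103, 143, 183, 223]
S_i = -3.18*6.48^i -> [-3.18, -20.61, -133.53, -865.27, -5606.96]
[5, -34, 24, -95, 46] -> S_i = Random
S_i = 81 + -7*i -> [81, 74, 67, 60, 53]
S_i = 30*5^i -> [30, 150, 750, 3750, 18750]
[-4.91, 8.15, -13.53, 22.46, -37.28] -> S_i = -4.91*(-1.66)^i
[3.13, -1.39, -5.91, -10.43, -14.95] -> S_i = 3.13 + -4.52*i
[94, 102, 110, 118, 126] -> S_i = 94 + 8*i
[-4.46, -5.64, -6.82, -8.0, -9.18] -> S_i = -4.46 + -1.18*i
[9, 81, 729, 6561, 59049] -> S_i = 9*9^i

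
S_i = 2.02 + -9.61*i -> [2.02, -7.59, -17.2, -26.81, -36.42]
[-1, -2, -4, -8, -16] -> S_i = -1*2^i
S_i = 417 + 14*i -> [417, 431, 445, 459, 473]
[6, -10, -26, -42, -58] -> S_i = 6 + -16*i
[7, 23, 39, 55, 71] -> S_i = 7 + 16*i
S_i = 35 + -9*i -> [35, 26, 17, 8, -1]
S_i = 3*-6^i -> [3, -18, 108, -648, 3888]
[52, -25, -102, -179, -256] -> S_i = 52 + -77*i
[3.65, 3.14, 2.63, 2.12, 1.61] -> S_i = 3.65 + -0.51*i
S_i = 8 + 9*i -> [8, 17, 26, 35, 44]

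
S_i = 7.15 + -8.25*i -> [7.15, -1.1, -9.35, -17.6, -25.85]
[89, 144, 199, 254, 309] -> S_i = 89 + 55*i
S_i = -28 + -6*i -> [-28, -34, -40, -46, -52]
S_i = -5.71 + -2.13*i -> [-5.71, -7.84, -9.97, -12.1, -14.23]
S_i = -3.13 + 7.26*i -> [-3.13, 4.13, 11.39, 18.65, 25.91]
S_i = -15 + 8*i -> [-15, -7, 1, 9, 17]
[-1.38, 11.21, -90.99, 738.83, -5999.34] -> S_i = -1.38*(-8.12)^i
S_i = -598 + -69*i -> [-598, -667, -736, -805, -874]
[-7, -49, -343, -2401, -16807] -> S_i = -7*7^i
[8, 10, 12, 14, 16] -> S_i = 8 + 2*i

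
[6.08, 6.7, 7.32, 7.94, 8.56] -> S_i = 6.08 + 0.62*i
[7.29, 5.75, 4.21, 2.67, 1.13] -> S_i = 7.29 + -1.54*i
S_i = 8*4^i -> [8, 32, 128, 512, 2048]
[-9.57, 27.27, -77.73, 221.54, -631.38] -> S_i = -9.57*(-2.85)^i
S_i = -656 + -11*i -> [-656, -667, -678, -689, -700]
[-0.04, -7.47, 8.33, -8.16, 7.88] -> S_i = Random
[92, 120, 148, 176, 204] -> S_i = 92 + 28*i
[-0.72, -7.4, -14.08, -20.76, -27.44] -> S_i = -0.72 + -6.68*i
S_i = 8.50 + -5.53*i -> [8.5, 2.97, -2.56, -8.09, -13.62]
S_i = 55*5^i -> [55, 275, 1375, 6875, 34375]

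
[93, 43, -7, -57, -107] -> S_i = 93 + -50*i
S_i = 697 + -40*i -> [697, 657, 617, 577, 537]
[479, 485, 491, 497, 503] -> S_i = 479 + 6*i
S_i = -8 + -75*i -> [-8, -83, -158, -233, -308]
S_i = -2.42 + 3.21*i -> [-2.42, 0.79, 4.0, 7.21, 10.42]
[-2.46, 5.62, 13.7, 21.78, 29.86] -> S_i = -2.46 + 8.08*i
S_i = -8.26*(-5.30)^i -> [-8.26, 43.78, -232.02, 1229.72, -6517.54]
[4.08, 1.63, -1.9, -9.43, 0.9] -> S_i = Random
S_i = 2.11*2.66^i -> [2.11, 5.61, 14.93, 39.71, 105.64]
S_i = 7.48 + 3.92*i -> [7.48, 11.4, 15.32, 19.24, 23.16]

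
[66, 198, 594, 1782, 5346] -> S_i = 66*3^i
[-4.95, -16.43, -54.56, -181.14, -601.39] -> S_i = -4.95*3.32^i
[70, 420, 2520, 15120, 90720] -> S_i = 70*6^i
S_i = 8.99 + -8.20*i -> [8.99, 0.79, -7.41, -15.61, -23.81]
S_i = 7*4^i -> [7, 28, 112, 448, 1792]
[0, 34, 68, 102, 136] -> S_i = 0 + 34*i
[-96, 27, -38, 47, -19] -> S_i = Random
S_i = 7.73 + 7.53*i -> [7.73, 15.26, 22.79, 30.32, 37.85]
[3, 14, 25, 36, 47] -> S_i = 3 + 11*i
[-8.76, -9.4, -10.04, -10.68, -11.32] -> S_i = -8.76 + -0.64*i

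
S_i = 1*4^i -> [1, 4, 16, 64, 256]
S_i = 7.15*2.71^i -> [7.15, 19.38, 52.51, 142.3, 385.64]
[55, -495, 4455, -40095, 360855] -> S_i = 55*-9^i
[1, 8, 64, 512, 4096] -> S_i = 1*8^i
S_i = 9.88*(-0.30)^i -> [9.88, -2.96, 0.89, -0.27, 0.08]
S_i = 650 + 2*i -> [650, 652, 654, 656, 658]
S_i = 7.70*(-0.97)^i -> [7.7, -7.47, 7.24, -7.03, 6.82]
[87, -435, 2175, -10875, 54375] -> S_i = 87*-5^i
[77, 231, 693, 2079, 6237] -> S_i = 77*3^i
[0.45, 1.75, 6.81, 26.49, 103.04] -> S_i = 0.45*3.89^i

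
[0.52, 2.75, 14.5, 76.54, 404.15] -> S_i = 0.52*5.28^i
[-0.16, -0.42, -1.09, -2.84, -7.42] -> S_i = -0.16*2.61^i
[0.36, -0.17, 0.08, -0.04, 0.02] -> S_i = 0.36*(-0.47)^i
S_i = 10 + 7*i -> [10, 17, 24, 31, 38]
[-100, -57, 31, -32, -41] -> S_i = Random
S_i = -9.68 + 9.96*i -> [-9.68, 0.28, 10.24, 20.2, 30.16]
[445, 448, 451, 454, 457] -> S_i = 445 + 3*i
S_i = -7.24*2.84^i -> [-7.24, -20.56, -58.39, -165.84, -470.99]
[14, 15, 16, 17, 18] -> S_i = 14 + 1*i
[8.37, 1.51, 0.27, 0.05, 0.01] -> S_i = 8.37*0.18^i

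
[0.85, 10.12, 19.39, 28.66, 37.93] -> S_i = 0.85 + 9.27*i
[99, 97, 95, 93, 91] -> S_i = 99 + -2*i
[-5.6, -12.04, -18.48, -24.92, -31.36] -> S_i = -5.60 + -6.44*i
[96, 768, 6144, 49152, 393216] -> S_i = 96*8^i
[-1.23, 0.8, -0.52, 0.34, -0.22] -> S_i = -1.23*(-0.65)^i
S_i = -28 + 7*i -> [-28, -21, -14, -7, 0]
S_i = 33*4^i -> [33, 132, 528, 2112, 8448]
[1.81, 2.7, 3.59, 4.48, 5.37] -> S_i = 1.81 + 0.89*i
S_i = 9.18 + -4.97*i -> [9.18, 4.21, -0.76, -5.73, -10.7]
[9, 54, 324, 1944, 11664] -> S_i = 9*6^i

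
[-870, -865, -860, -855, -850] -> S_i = -870 + 5*i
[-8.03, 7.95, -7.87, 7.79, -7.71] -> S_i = -8.03*(-0.99)^i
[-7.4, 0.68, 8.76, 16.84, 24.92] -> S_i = -7.40 + 8.08*i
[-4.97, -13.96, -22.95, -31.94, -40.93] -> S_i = -4.97 + -8.99*i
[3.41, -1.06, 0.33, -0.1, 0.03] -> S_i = 3.41*(-0.31)^i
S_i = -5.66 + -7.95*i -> [-5.66, -13.61, -21.56, -29.51, -37.46]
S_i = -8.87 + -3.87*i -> [-8.87, -12.74, -16.61, -20.48, -24.35]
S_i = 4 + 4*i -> [4, 8, 12, 16, 20]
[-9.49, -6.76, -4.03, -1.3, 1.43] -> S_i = -9.49 + 2.73*i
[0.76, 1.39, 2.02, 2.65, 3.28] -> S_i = 0.76 + 0.63*i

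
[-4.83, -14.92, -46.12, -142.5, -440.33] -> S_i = -4.83*3.09^i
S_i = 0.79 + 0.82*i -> [0.79, 1.61, 2.43, 3.25, 4.07]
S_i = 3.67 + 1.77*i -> [3.67, 5.44, 7.21, 8.98, 10.75]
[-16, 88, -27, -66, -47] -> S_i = Random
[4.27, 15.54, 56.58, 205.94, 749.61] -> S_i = 4.27*3.64^i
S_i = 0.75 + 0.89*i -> [0.75, 1.64, 2.53, 3.42, 4.31]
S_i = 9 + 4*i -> [9, 13, 17, 21, 25]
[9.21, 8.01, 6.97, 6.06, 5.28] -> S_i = 9.21*0.87^i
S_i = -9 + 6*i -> [-9, -3, 3, 9, 15]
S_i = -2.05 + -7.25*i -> [-2.05, -9.3, -16.55, -23.8, -31.05]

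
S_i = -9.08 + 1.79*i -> [-9.08, -7.29, -5.5, -3.71, -1.92]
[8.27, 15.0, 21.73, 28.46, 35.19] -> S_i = 8.27 + 6.73*i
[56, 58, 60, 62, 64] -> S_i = 56 + 2*i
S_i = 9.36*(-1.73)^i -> [9.36, -16.19, 28.01, -48.46, 83.84]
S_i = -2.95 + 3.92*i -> [-2.95, 0.97, 4.89, 8.81, 12.73]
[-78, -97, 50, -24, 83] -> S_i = Random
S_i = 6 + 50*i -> [6, 56, 106, 156, 206]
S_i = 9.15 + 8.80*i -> [9.15, 17.95, 26.75, 35.55, 44.35]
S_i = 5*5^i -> [5, 25, 125, 625, 3125]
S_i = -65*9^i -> [-65, -585, -5265, -47385, -426465]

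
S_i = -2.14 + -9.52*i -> [-2.14, -11.66, -21.18, -30.7, -40.22]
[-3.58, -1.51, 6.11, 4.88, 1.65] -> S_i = Random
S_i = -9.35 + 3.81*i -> [-9.35, -5.54, -1.73, 2.08, 5.89]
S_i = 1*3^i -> [1, 3, 9, 27, 81]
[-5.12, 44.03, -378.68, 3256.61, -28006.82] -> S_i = -5.12*(-8.60)^i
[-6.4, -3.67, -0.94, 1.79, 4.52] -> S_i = -6.40 + 2.73*i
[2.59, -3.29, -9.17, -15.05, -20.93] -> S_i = 2.59 + -5.88*i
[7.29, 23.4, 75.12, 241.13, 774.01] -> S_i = 7.29*3.21^i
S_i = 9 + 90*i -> [9, 99, 189, 279, 369]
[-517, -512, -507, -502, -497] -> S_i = -517 + 5*i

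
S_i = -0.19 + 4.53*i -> [-0.19, 4.34, 8.87, 13.4, 17.93]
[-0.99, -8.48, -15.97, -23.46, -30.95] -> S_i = -0.99 + -7.49*i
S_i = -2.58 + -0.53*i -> [-2.58, -3.11, -3.64, -4.17, -4.7]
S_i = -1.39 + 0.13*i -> [-1.39, -1.26, -1.13, -1.0, -0.87]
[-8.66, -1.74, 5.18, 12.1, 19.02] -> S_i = -8.66 + 6.92*i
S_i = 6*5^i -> [6, 30, 150, 750, 3750]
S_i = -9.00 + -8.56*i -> [-9.0, -17.56, -26.12, -34.68, -43.24]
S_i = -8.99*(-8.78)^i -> [-8.99, 78.93, -693.02, 6084.76, -53424.17]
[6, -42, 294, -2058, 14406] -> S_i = 6*-7^i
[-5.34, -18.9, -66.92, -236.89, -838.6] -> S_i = -5.34*3.54^i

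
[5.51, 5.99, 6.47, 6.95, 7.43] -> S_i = 5.51 + 0.48*i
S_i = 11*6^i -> [11, 66, 396, 2376, 14256]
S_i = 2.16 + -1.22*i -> [2.16, 0.94, -0.28, -1.5, -2.72]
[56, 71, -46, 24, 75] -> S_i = Random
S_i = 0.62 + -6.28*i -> [0.62, -5.66, -11.94, -18.22, -24.5]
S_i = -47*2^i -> [-47, -94, -188, -376, -752]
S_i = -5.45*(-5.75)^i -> [-5.45, 31.34, -180.19, 1036.1, -5957.55]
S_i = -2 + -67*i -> [-2, -69, -136, -203, -270]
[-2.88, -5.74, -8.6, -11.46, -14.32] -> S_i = -2.88 + -2.86*i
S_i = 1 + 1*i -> [1, 2, 3, 4, 5]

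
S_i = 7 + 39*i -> [7, 46, 85, 124, 163]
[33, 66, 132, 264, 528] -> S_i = 33*2^i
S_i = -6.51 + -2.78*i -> [-6.51, -9.29, -12.07, -14.85, -17.63]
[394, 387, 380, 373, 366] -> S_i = 394 + -7*i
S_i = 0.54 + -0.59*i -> [0.54, -0.05, -0.64, -1.23, -1.82]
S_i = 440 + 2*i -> [440, 442, 444, 446, 448]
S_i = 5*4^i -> [5, 20, 80, 320, 1280]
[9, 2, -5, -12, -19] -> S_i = 9 + -7*i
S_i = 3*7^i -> [3, 21, 147, 1029, 7203]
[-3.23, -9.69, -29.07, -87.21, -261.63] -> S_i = -3.23*3.00^i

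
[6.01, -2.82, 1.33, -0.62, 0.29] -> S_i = 6.01*(-0.47)^i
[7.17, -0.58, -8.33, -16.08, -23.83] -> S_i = 7.17 + -7.75*i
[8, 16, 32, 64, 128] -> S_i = 8*2^i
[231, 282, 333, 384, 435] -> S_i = 231 + 51*i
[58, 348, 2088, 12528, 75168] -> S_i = 58*6^i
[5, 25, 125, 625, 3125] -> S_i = 5*5^i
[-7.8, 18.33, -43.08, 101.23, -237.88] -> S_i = -7.80*(-2.35)^i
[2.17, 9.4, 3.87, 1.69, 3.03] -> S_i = Random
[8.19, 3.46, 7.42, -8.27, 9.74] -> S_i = Random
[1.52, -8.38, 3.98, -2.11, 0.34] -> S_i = Random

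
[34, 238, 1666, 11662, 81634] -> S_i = 34*7^i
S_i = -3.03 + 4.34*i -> [-3.03, 1.31, 5.65, 9.99, 14.33]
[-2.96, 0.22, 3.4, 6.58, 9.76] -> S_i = -2.96 + 3.18*i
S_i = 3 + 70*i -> [3, 73, 143, 213, 283]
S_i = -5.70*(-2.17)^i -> [-5.7, 12.37, -26.84, 58.24, -126.39]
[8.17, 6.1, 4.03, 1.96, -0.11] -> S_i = 8.17 + -2.07*i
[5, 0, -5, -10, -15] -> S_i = 5 + -5*i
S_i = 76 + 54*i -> [76, 130, 184, 238, 292]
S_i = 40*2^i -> [40, 80, 160, 320, 640]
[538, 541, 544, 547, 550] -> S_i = 538 + 3*i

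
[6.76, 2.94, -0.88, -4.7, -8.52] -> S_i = 6.76 + -3.82*i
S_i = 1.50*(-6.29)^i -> [1.5, -9.44, 59.35, -373.29, 2347.98]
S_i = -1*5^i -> [-1, -5, -25, -125, -625]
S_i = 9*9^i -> [9, 81, 729, 6561, 59049]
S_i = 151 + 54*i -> [151, 205, 259, 313, 367]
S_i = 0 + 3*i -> [0, 3, 6, 9, 12]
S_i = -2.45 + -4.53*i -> [-2.45, -6.98, -11.51, -16.04, -20.57]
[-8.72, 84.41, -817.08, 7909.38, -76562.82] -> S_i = -8.72*(-9.68)^i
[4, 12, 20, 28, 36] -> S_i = 4 + 8*i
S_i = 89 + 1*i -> [89, 90, 91, 92, 93]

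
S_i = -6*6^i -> [-6, -36, -216, -1296, -7776]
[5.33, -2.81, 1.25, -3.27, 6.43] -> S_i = Random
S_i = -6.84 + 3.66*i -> [-6.84, -3.18, 0.48, 4.14, 7.8]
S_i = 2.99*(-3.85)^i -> [2.99, -11.51, 44.32, -170.63, 656.92]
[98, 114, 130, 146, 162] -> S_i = 98 + 16*i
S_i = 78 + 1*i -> [78, 79, 80, 81, 82]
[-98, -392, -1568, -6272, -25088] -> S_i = -98*4^i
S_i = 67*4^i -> [67, 268, 1072, 4288, 17152]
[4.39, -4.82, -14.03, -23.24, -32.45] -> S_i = 4.39 + -9.21*i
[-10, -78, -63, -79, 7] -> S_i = Random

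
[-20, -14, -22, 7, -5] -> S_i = Random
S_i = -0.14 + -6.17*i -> [-0.14, -6.31, -12.48, -18.65, -24.82]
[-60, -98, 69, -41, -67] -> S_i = Random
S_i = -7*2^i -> [-7, -14, -28, -56, -112]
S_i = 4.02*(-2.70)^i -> [4.02, -10.85, 29.31, -79.13, 213.64]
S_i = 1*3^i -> [1, 3, 9, 27, 81]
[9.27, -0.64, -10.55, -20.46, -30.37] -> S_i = 9.27 + -9.91*i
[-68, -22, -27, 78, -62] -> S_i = Random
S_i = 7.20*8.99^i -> [7.2, 64.73, 581.9, 5231.32, 47029.6]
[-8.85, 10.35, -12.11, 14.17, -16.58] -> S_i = -8.85*(-1.17)^i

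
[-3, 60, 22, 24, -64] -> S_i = Random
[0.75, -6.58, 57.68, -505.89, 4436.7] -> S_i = 0.75*(-8.77)^i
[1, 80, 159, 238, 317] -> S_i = 1 + 79*i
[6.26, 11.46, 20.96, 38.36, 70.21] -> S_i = 6.26*1.83^i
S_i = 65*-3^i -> [65, -195, 585, -1755, 5265]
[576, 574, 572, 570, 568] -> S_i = 576 + -2*i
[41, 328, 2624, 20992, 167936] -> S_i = 41*8^i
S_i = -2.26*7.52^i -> [-2.26, -17.0, -127.8, -961.09, -7227.36]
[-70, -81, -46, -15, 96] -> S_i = Random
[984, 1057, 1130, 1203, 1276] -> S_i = 984 + 73*i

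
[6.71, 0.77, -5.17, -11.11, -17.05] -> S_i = 6.71 + -5.94*i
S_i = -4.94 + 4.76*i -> [-4.94, -0.18, 4.58, 9.34, 14.1]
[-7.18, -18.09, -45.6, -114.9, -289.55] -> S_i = -7.18*2.52^i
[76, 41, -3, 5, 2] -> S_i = Random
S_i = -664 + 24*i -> [-664, -640, -616, -592, -568]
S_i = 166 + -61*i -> [166, 105, 44, -17, -78]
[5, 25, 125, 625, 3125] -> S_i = 5*5^i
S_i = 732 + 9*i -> [732, 741, 750, 759, 768]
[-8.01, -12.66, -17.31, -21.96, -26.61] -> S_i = -8.01 + -4.65*i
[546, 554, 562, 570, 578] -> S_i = 546 + 8*i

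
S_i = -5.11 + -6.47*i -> [-5.11, -11.58, -18.05, -24.52, -30.99]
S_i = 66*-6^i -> [66, -396, 2376, -14256, 85536]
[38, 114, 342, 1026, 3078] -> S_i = 38*3^i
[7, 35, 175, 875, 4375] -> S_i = 7*5^i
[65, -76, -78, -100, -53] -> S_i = Random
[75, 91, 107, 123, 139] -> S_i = 75 + 16*i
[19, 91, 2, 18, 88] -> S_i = Random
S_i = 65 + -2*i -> [65, 63, 61, 59, 57]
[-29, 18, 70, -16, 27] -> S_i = Random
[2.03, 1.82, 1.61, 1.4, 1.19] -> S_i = 2.03 + -0.21*i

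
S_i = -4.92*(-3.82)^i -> [-4.92, 18.79, -71.79, 274.26, -1047.66]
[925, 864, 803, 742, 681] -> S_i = 925 + -61*i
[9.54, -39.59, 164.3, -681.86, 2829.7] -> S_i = 9.54*(-4.15)^i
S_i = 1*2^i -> [1, 2, 4, 8, 16]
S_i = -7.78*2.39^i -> [-7.78, -18.59, -44.44, -106.21, -253.85]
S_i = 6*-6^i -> [6, -36, 216, -1296, 7776]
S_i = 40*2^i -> [40, 80, 160, 320, 640]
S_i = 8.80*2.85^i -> [8.8, 25.08, 71.48, 203.71, 580.58]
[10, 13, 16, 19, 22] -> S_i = 10 + 3*i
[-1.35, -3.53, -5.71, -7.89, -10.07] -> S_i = -1.35 + -2.18*i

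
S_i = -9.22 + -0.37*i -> [-9.22, -9.59, -9.96, -10.33, -10.7]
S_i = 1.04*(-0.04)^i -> [1.04, -0.04, 0.0, -0.0, 0.0]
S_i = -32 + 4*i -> [-32, -28, -24, -20, -16]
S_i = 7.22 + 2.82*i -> [7.22, 10.04, 12.86, 15.68, 18.5]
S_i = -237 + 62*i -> [-237, -175, -113, -51, 11]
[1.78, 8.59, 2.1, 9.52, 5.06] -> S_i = Random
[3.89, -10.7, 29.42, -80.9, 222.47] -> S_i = 3.89*(-2.75)^i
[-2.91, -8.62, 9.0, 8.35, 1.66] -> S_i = Random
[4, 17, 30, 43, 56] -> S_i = 4 + 13*i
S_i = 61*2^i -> [61, 122, 244, 488, 976]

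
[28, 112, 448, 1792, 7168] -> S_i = 28*4^i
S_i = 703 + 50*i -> [703, 753, 803, 853, 903]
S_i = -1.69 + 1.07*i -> [-1.69, -0.62, 0.45, 1.52, 2.59]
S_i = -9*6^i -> [-9, -54, -324, -1944, -11664]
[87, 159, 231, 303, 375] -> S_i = 87 + 72*i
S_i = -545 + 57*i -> [-545, -488, -431, -374, -317]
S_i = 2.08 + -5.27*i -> [2.08, -3.19, -8.46, -13.73, -19.0]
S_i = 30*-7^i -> [30, -210, 1470, -10290, 72030]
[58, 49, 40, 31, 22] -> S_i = 58 + -9*i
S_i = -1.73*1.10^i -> [-1.73, -1.9, -2.09, -2.3, -2.53]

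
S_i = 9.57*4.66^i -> [9.57, 44.6, 207.82, 968.43, 4512.9]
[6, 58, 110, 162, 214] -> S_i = 6 + 52*i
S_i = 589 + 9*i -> [589, 598, 607, 616, 625]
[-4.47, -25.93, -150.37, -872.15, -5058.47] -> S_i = -4.47*5.80^i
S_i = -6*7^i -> [-6, -42, -294, -2058, -14406]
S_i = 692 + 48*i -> [692, 740, 788, 836, 884]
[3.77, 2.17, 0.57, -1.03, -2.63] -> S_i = 3.77 + -1.60*i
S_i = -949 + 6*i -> [-949, -943, -937, -931, -925]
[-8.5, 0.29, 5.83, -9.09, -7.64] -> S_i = Random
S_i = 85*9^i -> [85, 765, 6885, 61965, 557685]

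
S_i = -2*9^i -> [-2, -18, -162, -1458, -13122]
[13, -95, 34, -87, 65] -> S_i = Random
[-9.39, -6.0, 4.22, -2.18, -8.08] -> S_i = Random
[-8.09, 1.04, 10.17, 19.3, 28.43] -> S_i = -8.09 + 9.13*i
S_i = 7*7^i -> [7, 49, 343, 2401, 16807]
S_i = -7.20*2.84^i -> [-7.2, -20.45, -58.07, -164.93, -468.39]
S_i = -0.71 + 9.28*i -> [-0.71, 8.57, 17.85, 27.13, 36.41]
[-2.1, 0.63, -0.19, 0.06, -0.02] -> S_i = -2.10*(-0.30)^i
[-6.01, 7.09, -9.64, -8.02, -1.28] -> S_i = Random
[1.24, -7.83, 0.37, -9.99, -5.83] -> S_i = Random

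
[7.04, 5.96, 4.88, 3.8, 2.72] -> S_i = 7.04 + -1.08*i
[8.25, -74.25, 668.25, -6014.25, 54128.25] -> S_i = 8.25*(-9.00)^i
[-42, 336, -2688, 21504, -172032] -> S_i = -42*-8^i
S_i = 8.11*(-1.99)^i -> [8.11, -16.14, 32.12, -63.91, 127.18]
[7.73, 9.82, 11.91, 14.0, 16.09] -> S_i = 7.73 + 2.09*i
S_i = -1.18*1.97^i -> [-1.18, -2.32, -4.58, -9.02, -17.77]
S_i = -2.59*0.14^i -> [-2.59, -0.36, -0.05, -0.01, -0.0]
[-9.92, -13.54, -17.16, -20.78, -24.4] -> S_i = -9.92 + -3.62*i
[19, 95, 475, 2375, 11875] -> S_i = 19*5^i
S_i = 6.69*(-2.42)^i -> [6.69, -16.19, 39.18, -94.81, 229.45]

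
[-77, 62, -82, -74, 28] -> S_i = Random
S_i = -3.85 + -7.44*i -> [-3.85, -11.29, -18.73, -26.17, -33.61]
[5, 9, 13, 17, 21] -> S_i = 5 + 4*i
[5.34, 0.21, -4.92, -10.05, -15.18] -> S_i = 5.34 + -5.13*i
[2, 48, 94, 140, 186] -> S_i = 2 + 46*i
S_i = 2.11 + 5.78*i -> [2.11, 7.89, 13.67, 19.45, 25.23]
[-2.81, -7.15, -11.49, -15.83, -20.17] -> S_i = -2.81 + -4.34*i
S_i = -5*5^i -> [-5, -25, -125, -625, -3125]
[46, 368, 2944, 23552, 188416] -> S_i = 46*8^i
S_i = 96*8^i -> [96, 768, 6144, 49152, 393216]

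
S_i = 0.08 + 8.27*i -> [0.08, 8.35, 16.62, 24.89, 33.16]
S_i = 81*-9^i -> [81, -729, 6561, -59049, 531441]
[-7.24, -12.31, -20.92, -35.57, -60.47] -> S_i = -7.24*1.70^i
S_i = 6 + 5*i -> [6, 11, 16, 21, 26]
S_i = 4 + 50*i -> [4, 54, 104, 154, 204]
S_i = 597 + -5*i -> [597, 592, 587, 582, 577]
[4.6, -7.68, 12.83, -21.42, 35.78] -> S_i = 4.60*(-1.67)^i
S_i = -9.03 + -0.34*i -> [-9.03, -9.37, -9.71, -10.05, -10.39]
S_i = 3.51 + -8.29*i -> [3.51, -4.78, -13.07, -21.36, -29.65]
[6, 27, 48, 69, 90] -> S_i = 6 + 21*i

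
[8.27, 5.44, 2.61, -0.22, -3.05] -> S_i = 8.27 + -2.83*i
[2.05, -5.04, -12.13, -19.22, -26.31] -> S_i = 2.05 + -7.09*i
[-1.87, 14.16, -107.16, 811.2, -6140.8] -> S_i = -1.87*(-7.57)^i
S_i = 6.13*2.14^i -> [6.13, 13.12, 28.07, 60.08, 128.56]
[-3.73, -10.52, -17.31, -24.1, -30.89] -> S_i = -3.73 + -6.79*i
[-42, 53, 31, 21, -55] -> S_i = Random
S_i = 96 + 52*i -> [96, 148, 200, 252, 304]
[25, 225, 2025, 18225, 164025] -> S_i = 25*9^i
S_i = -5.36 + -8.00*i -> [-5.36, -13.36, -21.36, -29.36, -37.36]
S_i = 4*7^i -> [4, 28, 196, 1372, 9604]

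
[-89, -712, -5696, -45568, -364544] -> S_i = -89*8^i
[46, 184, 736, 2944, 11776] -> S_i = 46*4^i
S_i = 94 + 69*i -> [94, 163, 232, 301, 370]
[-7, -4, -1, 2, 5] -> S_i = -7 + 3*i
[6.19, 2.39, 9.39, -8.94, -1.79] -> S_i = Random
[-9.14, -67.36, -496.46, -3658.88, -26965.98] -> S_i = -9.14*7.37^i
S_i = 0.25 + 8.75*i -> [0.25, 9.0, 17.75, 26.5, 35.25]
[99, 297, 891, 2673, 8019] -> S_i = 99*3^i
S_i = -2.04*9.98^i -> [-2.04, -20.36, -203.18, -2027.78, -20237.29]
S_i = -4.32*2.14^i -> [-4.32, -9.24, -19.78, -42.34, -90.6]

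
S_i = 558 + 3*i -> [558, 561, 564, 567, 570]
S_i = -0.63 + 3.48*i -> [-0.63, 2.85, 6.33, 9.81, 13.29]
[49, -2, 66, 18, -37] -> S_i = Random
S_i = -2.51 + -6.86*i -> [-2.51, -9.37, -16.23, -23.09, -29.95]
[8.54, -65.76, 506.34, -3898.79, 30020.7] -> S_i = 8.54*(-7.70)^i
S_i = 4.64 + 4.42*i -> [4.64, 9.06, 13.48, 17.9, 22.32]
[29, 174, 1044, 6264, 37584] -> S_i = 29*6^i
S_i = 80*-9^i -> [80, -720, 6480, -58320, 524880]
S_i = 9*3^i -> [9, 27, 81, 243, 729]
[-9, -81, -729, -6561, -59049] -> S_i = -9*9^i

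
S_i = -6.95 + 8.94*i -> [-6.95, 1.99, 10.93, 19.87, 28.81]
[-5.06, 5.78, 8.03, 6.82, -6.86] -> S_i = Random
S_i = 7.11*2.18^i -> [7.11, 15.5, 33.79, 73.66, 160.58]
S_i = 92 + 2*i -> [92, 94, 96, 98, 100]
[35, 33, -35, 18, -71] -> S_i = Random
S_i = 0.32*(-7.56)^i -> [0.32, -2.42, 18.29, -138.27, 1045.29]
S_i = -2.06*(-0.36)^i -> [-2.06, 0.74, -0.27, 0.1, -0.03]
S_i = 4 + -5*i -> [4, -1, -6, -11, -16]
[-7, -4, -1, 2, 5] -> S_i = -7 + 3*i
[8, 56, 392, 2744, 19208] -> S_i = 8*7^i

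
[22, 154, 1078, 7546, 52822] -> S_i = 22*7^i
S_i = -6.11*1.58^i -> [-6.11, -9.65, -15.25, -24.1, -38.08]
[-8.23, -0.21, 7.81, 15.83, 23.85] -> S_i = -8.23 + 8.02*i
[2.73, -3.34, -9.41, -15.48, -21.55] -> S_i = 2.73 + -6.07*i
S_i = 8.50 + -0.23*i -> [8.5, 8.27, 8.04, 7.81, 7.58]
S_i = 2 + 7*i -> [2, 9, 16, 23, 30]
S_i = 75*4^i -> [75, 300, 1200, 4800, 19200]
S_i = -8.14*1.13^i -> [-8.14, -9.2, -10.39, -11.75, -13.27]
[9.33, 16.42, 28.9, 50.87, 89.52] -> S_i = 9.33*1.76^i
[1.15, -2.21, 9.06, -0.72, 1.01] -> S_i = Random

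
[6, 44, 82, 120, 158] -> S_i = 6 + 38*i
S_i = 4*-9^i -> [4, -36, 324, -2916, 26244]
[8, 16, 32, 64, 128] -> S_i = 8*2^i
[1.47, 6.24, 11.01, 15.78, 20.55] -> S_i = 1.47 + 4.77*i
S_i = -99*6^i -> [-99, -594, -3564, -21384, -128304]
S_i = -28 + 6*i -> [-28, -22, -16, -10, -4]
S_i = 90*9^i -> [90, 810, 7290, 65610, 590490]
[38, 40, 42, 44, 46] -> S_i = 38 + 2*i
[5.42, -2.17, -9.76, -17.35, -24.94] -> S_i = 5.42 + -7.59*i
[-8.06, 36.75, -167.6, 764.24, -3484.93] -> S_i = -8.06*(-4.56)^i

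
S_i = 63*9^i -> [63, 567, 5103, 45927, 413343]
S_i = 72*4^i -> [72, 288, 1152, 4608, 18432]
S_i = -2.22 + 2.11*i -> [-2.22, -0.11, 2.0, 4.11, 6.22]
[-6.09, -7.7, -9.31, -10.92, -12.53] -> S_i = -6.09 + -1.61*i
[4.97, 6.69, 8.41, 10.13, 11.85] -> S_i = 4.97 + 1.72*i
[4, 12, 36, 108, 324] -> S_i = 4*3^i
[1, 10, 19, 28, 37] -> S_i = 1 + 9*i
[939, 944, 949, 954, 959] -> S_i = 939 + 5*i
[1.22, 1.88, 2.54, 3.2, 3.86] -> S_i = 1.22 + 0.66*i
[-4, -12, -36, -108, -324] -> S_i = -4*3^i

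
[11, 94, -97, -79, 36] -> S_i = Random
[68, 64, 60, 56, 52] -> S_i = 68 + -4*i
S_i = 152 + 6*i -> [152, 158, 164, 170, 176]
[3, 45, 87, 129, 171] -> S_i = 3 + 42*i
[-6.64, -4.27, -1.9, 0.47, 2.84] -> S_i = -6.64 + 2.37*i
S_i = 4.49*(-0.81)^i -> [4.49, -3.64, 2.95, -2.39, 1.93]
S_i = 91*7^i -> [91, 637, 4459, 31213, 218491]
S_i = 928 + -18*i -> [928, 910, 892, 874, 856]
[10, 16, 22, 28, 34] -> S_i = 10 + 6*i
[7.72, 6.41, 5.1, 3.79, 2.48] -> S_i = 7.72 + -1.31*i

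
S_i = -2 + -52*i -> [-2, -54, -106, -158, -210]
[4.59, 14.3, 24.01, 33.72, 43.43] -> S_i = 4.59 + 9.71*i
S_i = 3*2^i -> [3, 6, 12, 24, 48]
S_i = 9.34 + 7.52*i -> [9.34, 16.86, 24.38, 31.9, 39.42]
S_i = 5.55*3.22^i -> [5.55, 17.87, 57.54, 185.29, 596.65]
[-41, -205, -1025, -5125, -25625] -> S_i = -41*5^i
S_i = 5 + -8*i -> [5, -3, -11, -19, -27]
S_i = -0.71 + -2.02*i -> [-0.71, -2.73, -4.75, -6.77, -8.79]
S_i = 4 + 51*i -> [4, 55, 106, 157, 208]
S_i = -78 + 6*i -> [-78, -72, -66, -60, -54]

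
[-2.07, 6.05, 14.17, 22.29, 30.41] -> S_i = -2.07 + 8.12*i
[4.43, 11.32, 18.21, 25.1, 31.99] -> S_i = 4.43 + 6.89*i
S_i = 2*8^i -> [2, 16, 128, 1024, 8192]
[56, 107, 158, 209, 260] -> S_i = 56 + 51*i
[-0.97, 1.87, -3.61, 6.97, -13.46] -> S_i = -0.97*(-1.93)^i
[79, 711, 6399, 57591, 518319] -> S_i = 79*9^i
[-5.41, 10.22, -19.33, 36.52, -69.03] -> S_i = -5.41*(-1.89)^i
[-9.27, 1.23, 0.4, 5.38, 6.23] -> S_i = Random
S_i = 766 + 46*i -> [766, 812, 858, 904, 950]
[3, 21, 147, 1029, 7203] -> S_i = 3*7^i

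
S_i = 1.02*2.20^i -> [1.02, 2.24, 4.94, 10.86, 23.89]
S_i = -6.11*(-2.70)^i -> [-6.11, 16.5, -44.54, 120.26, -324.71]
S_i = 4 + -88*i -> [4, -84, -172, -260, -348]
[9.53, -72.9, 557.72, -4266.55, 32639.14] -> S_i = 9.53*(-7.65)^i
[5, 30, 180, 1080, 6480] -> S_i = 5*6^i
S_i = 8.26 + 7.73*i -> [8.26, 15.99, 23.72, 31.45, 39.18]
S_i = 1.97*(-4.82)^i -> [1.97, -9.5, 45.77, -220.6, 1063.3]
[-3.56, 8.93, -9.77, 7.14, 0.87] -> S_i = Random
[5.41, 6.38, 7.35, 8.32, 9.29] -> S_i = 5.41 + 0.97*i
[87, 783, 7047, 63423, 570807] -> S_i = 87*9^i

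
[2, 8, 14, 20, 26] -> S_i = 2 + 6*i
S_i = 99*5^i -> [99, 495, 2475, 12375, 61875]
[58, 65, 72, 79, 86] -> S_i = 58 + 7*i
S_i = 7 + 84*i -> [7, 91, 175, 259, 343]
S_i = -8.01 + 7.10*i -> [-8.01, -0.91, 6.19, 13.29, 20.39]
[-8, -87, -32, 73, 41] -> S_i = Random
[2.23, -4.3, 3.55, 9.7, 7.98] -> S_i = Random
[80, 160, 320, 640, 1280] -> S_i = 80*2^i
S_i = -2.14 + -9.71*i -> [-2.14, -11.85, -21.56, -31.27, -40.98]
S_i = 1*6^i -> [1, 6, 36, 216, 1296]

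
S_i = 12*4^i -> [12, 48, 192, 768, 3072]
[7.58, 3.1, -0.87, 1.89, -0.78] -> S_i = Random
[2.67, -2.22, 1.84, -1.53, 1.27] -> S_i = 2.67*(-0.83)^i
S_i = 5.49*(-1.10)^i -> [5.49, -6.04, 6.64, -7.31, 8.04]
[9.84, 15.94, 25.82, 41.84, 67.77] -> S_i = 9.84*1.62^i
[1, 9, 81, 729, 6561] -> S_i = 1*9^i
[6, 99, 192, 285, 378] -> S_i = 6 + 93*i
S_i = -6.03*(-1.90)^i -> [-6.03, 11.46, -21.77, 41.36, -78.58]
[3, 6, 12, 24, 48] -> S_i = 3*2^i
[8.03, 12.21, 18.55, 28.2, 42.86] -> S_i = 8.03*1.52^i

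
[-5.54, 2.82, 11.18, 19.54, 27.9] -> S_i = -5.54 + 8.36*i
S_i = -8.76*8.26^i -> [-8.76, -72.36, -597.67, -4936.79, -40777.85]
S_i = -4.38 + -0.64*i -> [-4.38, -5.02, -5.66, -6.3, -6.94]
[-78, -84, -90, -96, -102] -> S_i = -78 + -6*i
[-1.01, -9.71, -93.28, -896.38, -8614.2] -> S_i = -1.01*9.61^i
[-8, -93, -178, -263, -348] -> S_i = -8 + -85*i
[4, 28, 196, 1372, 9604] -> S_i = 4*7^i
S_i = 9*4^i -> [9, 36, 144, 576, 2304]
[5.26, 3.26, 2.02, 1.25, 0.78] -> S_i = 5.26*0.62^i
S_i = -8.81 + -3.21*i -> [-8.81, -12.02, -15.23, -18.44, -21.65]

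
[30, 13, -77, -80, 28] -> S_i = Random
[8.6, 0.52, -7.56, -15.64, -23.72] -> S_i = 8.60 + -8.08*i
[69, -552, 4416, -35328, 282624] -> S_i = 69*-8^i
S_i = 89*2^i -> [89, 178, 356, 712, 1424]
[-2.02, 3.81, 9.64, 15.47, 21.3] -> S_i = -2.02 + 5.83*i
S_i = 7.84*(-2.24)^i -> [7.84, -17.56, 39.34, -88.12, 197.38]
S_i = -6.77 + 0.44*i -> [-6.77, -6.33, -5.89, -5.45, -5.01]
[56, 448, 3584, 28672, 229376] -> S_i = 56*8^i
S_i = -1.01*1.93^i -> [-1.01, -1.95, -3.76, -7.26, -14.01]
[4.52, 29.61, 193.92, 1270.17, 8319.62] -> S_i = 4.52*6.55^i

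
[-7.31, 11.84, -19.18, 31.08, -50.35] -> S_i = -7.31*(-1.62)^i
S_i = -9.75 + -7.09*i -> [-9.75, -16.84, -23.93, -31.02, -38.11]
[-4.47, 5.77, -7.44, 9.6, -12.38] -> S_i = -4.47*(-1.29)^i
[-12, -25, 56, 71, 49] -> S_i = Random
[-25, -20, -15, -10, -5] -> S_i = -25 + 5*i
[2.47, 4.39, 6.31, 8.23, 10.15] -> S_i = 2.47 + 1.92*i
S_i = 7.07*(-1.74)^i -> [7.07, -12.3, 21.41, -37.24, 64.81]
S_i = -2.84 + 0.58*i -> [-2.84, -2.26, -1.68, -1.1, -0.52]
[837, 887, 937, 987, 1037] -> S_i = 837 + 50*i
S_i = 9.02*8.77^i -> [9.02, 79.11, 693.75, 6084.23, 53358.66]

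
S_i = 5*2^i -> [5, 10, 20, 40, 80]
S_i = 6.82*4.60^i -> [6.82, 31.37, 144.31, 663.83, 3053.62]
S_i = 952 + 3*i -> [952, 955, 958, 961, 964]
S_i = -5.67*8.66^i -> [-5.67, -49.1, -425.23, -3682.45, -31890.01]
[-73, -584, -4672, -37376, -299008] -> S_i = -73*8^i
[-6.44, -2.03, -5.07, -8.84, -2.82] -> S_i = Random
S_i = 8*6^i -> [8, 48, 288, 1728, 10368]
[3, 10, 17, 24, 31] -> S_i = 3 + 7*i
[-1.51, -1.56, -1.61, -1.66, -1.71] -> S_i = -1.51 + -0.05*i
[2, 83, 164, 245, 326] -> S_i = 2 + 81*i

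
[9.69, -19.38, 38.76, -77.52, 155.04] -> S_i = 9.69*(-2.00)^i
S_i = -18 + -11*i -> [-18, -29, -40, -51, -62]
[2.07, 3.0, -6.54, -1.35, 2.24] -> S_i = Random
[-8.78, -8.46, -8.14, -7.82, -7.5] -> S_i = -8.78 + 0.32*i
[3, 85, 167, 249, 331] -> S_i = 3 + 82*i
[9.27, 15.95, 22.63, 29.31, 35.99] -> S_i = 9.27 + 6.68*i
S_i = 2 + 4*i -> [2, 6, 10, 14, 18]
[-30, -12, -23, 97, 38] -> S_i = Random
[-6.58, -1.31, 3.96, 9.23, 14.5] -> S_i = -6.58 + 5.27*i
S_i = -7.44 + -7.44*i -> [-7.44, -14.88, -22.32, -29.76, -37.2]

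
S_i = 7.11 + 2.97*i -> [7.11, 10.08, 13.05, 16.02, 18.99]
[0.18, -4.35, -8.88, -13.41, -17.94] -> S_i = 0.18 + -4.53*i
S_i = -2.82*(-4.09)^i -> [-2.82, 11.53, -47.17, 192.94, -789.12]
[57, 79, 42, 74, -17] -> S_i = Random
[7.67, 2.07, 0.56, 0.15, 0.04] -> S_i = 7.67*0.27^i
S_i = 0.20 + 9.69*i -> [0.2, 9.89, 19.58, 29.27, 38.96]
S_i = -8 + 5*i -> [-8, -3, 2, 7, 12]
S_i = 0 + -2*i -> [0, -2, -4, -6, -8]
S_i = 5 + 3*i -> [5, 8, 11, 14, 17]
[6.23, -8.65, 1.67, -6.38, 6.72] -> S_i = Random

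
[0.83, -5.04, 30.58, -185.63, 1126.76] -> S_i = 0.83*(-6.07)^i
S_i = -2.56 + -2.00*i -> [-2.56, -4.56, -6.56, -8.56, -10.56]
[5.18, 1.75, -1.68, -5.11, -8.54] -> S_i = 5.18 + -3.43*i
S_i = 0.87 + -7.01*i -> [0.87, -6.14, -13.15, -20.16, -27.17]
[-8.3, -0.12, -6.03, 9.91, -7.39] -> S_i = Random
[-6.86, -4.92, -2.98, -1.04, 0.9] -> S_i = -6.86 + 1.94*i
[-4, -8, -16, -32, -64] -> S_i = -4*2^i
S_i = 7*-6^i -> [7, -42, 252, -1512, 9072]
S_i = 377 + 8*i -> [377, 385, 393, 401, 409]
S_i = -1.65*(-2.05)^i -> [-1.65, 3.38, -6.93, 14.21, -29.14]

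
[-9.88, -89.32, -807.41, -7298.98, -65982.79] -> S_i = -9.88*9.04^i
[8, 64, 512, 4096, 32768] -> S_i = 8*8^i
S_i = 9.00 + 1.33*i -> [9.0, 10.33, 11.66, 12.99, 14.32]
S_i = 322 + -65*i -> [322, 257, 192, 127, 62]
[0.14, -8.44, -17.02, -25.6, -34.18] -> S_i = 0.14 + -8.58*i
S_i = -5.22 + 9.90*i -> [-5.22, 4.68, 14.58, 24.48, 34.38]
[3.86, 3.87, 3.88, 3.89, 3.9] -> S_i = 3.86 + 0.01*i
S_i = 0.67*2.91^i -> [0.67, 1.95, 5.67, 16.51, 48.04]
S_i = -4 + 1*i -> [-4, -3, -2, -1, 0]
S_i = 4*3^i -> [4, 12, 36, 108, 324]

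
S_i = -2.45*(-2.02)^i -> [-2.45, 4.95, -10.0, 20.19, -40.79]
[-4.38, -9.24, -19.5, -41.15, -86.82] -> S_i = -4.38*2.11^i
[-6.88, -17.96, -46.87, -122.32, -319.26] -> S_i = -6.88*2.61^i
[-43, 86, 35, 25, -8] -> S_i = Random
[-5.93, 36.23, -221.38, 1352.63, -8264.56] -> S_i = -5.93*(-6.11)^i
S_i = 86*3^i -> [86, 258, 774, 2322, 6966]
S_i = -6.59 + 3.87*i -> [-6.59, -2.72, 1.15, 5.02, 8.89]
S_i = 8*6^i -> [8, 48, 288, 1728, 10368]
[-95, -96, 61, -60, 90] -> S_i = Random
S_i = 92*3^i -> [92, 276, 828, 2484, 7452]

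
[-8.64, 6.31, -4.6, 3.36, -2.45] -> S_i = -8.64*(-0.73)^i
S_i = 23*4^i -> [23, 92, 368, 1472, 5888]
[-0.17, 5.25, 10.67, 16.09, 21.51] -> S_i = -0.17 + 5.42*i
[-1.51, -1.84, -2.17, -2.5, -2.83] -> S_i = -1.51 + -0.33*i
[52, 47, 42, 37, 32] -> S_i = 52 + -5*i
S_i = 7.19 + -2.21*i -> [7.19, 4.98, 2.77, 0.56, -1.65]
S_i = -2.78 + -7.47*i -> [-2.78, -10.25, -17.72, -25.19, -32.66]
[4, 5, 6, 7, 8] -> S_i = 4 + 1*i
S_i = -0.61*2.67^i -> [-0.61, -1.63, -4.35, -11.61, -31.0]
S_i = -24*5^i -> [-24, -120, -600, -3000, -15000]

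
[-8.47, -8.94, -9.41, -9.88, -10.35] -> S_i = -8.47 + -0.47*i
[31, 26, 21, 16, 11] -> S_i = 31 + -5*i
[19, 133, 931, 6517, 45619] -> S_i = 19*7^i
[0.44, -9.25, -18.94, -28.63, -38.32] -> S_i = 0.44 + -9.69*i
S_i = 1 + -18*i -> [1, -17, -35, -53, -71]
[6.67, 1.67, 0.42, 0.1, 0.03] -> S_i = 6.67*0.25^i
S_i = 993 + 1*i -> [993, 994, 995, 996, 997]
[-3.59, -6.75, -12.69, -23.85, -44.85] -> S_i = -3.59*1.88^i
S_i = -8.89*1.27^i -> [-8.89, -11.29, -14.34, -18.21, -23.13]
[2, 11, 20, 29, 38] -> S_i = 2 + 9*i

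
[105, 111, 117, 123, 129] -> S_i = 105 + 6*i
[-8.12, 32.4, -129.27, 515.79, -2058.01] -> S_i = -8.12*(-3.99)^i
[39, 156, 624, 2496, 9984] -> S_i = 39*4^i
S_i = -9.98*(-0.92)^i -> [-9.98, 9.18, -8.45, 7.77, -7.15]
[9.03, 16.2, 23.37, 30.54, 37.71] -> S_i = 9.03 + 7.17*i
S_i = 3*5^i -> [3, 15, 75, 375, 1875]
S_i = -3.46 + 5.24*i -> [-3.46, 1.78, 7.02, 12.26, 17.5]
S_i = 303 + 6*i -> [303, 309, 315, 321, 327]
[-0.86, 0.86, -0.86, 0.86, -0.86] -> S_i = -0.86*(-1.00)^i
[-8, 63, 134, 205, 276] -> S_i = -8 + 71*i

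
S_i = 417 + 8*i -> [417, 425, 433, 441, 449]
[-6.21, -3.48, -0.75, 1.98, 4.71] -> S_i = -6.21 + 2.73*i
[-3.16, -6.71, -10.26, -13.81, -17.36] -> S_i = -3.16 + -3.55*i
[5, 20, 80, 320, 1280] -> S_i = 5*4^i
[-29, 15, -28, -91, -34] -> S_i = Random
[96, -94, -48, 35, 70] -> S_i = Random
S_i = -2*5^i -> [-2, -10, -50, -250, -1250]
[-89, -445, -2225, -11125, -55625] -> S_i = -89*5^i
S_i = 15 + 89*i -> [15, 104, 193, 282, 371]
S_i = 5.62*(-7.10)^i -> [5.62, -39.9, 283.3, -2011.46, 14281.36]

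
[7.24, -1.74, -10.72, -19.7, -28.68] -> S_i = 7.24 + -8.98*i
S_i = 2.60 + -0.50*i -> [2.6, 2.1, 1.6, 1.1, 0.6]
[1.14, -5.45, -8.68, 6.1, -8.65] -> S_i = Random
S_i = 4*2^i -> [4, 8, 16, 32, 64]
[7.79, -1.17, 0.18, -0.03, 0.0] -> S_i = 7.79*(-0.15)^i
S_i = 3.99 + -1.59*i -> [3.99, 2.4, 0.81, -0.78, -2.37]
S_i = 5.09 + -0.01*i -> [5.09, 5.08, 5.07, 5.06, 5.05]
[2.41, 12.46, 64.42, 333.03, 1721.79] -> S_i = 2.41*5.17^i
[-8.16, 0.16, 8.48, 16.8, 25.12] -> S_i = -8.16 + 8.32*i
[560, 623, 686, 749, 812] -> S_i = 560 + 63*i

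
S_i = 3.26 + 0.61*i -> [3.26, 3.87, 4.48, 5.09, 5.7]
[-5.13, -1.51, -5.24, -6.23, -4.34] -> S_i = Random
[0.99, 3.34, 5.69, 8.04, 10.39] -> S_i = 0.99 + 2.35*i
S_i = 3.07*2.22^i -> [3.07, 6.82, 15.13, 33.59, 74.57]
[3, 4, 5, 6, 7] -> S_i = 3 + 1*i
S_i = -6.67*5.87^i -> [-6.67, -39.15, -229.83, -1349.09, -7919.14]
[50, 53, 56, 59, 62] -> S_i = 50 + 3*i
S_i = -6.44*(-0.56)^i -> [-6.44, 3.61, -2.02, 1.13, -0.63]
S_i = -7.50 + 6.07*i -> [-7.5, -1.43, 4.64, 10.71, 16.78]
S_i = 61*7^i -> [61, 427, 2989, 20923, 146461]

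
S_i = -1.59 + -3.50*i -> [-1.59, -5.09, -8.59, -12.09, -15.59]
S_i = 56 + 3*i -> [56, 59, 62, 65, 68]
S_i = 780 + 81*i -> [780, 861, 942, 1023, 1104]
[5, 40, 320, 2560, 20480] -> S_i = 5*8^i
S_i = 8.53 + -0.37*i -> [8.53, 8.16, 7.79, 7.42, 7.05]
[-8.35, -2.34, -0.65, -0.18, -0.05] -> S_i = -8.35*0.28^i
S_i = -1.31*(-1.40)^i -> [-1.31, 1.83, -2.57, 3.59, -5.03]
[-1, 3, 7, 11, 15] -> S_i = -1 + 4*i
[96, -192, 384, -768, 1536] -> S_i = 96*-2^i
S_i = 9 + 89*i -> [9, 98, 187, 276, 365]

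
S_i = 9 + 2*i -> [9, 11, 13, 15, 17]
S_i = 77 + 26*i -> [77, 103, 129, 155, 181]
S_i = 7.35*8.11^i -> [7.35, 59.61, 483.42, 3920.58, 31795.87]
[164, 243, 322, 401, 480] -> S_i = 164 + 79*i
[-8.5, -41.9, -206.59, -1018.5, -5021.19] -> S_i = -8.50*4.93^i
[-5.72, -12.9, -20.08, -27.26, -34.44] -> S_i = -5.72 + -7.18*i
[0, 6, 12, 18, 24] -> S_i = 0 + 6*i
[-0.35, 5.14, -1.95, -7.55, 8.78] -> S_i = Random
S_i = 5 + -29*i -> [5, -24, -53, -82, -111]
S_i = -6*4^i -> [-6, -24, -96, -384, -1536]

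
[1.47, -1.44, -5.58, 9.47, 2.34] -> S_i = Random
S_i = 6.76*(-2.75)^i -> [6.76, -18.59, 51.12, -140.59, 386.61]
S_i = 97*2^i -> [97, 194, 388, 776, 1552]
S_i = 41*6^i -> [41, 246, 1476, 8856, 53136]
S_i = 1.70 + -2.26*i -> [1.7, -0.56, -2.82, -5.08, -7.34]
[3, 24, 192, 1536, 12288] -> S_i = 3*8^i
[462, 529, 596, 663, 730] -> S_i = 462 + 67*i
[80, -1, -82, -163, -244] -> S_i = 80 + -81*i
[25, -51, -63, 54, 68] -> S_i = Random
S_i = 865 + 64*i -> [865, 929, 993, 1057, 1121]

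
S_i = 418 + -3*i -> [418, 415, 412, 409, 406]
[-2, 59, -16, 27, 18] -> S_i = Random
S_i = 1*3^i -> [1, 3, 9, 27, 81]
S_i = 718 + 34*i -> [718, 752, 786, 820, 854]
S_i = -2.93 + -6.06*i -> [-2.93, -8.99, -15.05, -21.11, -27.17]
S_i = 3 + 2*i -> [3, 5, 7, 9, 11]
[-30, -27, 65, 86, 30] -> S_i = Random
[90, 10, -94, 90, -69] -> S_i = Random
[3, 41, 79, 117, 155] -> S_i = 3 + 38*i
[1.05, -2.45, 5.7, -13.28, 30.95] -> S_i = 1.05*(-2.33)^i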